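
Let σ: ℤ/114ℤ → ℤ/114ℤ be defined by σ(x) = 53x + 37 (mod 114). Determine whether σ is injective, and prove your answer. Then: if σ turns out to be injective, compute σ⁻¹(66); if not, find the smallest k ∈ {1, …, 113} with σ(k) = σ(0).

Recall: σ is injective if σ(u) = σ(v) implies u = v.
Suppose σ(u) = σ(v) in ℤ/114ℤ. Then 53u + 37 ≡ 53v + 37 (mod 114), thus 53(u − v) ≡ 0 (mod 114).
Since gcd(53, 114) = 1, 53 is invertible modulo 114, so u − v ≡ 0 (mod 114), i.e. u = v.
So σ is injective.
We now compute 53⁻¹ mod 114 explicitly. Euclid's algorithm: 114 = 2·53 + 8, 53 = 6·8 + 5, 8 = 1·5 + 3, 5 = 1·3 + 2, 3 = 1·2 + 1; back-substituting gives 1 = 71·53 − 33·114, so 53⁻¹ ≡ 71 (mod 114).
Since σ is injective, we compute σ⁻¹(66): solve 53x + 37 ≡ 66 (mod 114), i.e. 53x ≡ 29 (mod 114).
Multiplying by 53⁻¹ = 71 gives x ≡ 71·29 = 2059 = 18·114 + 7 ≡ 7 (mod 114).
Check: σ(7) = 53·7 + 37 = 408 = 3·114 + 66 ≡ 66 (mod 114).

7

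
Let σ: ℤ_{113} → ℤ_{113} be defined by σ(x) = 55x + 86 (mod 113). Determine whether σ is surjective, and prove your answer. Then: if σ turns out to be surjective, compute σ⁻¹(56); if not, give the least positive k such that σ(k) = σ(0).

20

Since gcd(55, 113) = 1, 55 is invertible modulo 113. Euclid's algorithm: 113 = 2·55 + 3, 55 = 18·3 + 1; back-substituting gives 1 = 37·55 − 18·113, so 55⁻¹ ≡ 37 (mod 113).
For any y ∈ ℤ_{113}, x = 37(y − 86) mod 113 satisfies σ(x) = 55·37(y − 86) + 86 ≡ y (since 55·37 ≡ 1 mod 113). So every y has a preimage.
Therefore σ is surjective.
Since σ is surjective, we compute σ⁻¹(56): solve 55x + 86 ≡ 56 (mod 113), i.e. 55x ≡ 83 (mod 113).
Multiplying by 55⁻¹ = 37 gives x ≡ 37·83 = 3071 = 27·113 + 20 ≡ 20 (mod 113).
Check: σ(20) = 55·20 + 86 = 1186 = 10·113 + 56 ≡ 56 (mod 113).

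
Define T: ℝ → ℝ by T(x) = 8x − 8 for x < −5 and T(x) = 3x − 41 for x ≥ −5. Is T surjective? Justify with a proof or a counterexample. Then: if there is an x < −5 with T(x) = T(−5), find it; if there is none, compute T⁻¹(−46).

-6

Both pieces are strictly increasing (slopes 8 and 3), so each is injective on its own interval.
The left piece maps (−∞, −5) onto (−∞, −48); the right piece maps [−5, ∞) onto [−56, ∞).
The union (−∞, −48) ∪ [−56, ∞) covers ℝ, so T is surjective.
For the follow-up: the images overlap, so an x < −5 with T(x) = T(−5) exists. T(−5) = −56; solving 8x − 8 = −56 for x < −5 gives x = (−56 + 8)/8 = −6.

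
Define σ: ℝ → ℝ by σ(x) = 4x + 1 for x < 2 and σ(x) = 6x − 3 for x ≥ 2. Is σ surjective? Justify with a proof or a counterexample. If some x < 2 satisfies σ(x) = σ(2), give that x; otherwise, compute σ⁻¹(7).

3/2

Both pieces are strictly increasing (slopes 4 and 6), so each is injective on its own interval.
The left piece maps (−∞, 2) onto (−∞, 9); the right piece maps [2, ∞) onto [9, ∞).
These images together cover ℝ, so σ is surjective.
Because the two images are disjoint, no x < 2 has σ(x) = σ(2), so we compute σ⁻¹(7): 7 lies in (−∞, 9), so solve 4x + 1 = 7: x = (7 − 1)/4 = 3/2.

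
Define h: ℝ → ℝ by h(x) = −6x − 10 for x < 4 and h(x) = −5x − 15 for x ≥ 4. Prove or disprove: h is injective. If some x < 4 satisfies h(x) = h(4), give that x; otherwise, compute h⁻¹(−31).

7/2

Both pieces are strictly decreasing (slopes −6 and −5), so each is injective on its own interval.
The left piece maps (−∞, 4) onto (−34, ∞); the right piece maps [4, ∞) onto (−∞, −35].
These images are disjoint, so no value is attained by both pieces. Therefore h is injective.
Because the two images are disjoint, no x < 4 has h(x) = h(4), so we compute h⁻¹(−31): −31 lies in (−34, ∞), so solve −6x − 10 = −31: x = (−31 + 10)/(−6) = 7/2.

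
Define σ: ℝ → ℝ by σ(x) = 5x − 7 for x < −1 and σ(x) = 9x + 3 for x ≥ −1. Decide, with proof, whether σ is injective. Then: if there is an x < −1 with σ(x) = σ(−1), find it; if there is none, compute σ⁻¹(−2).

Both pieces are strictly increasing (slopes 5 and 9), so each is injective on its own interval.
The left piece maps (−∞, −1) onto (−∞, −12); the right piece maps [−1, ∞) onto [−6, ∞).
These images are disjoint, so no value is attained by both pieces. Hence σ is injective.
Because the two images are disjoint, no x < −1 has σ(x) = σ(−1), so we compute σ⁻¹(−2): −2 lies in [−6, ∞), so solve 9x + 3 = −2: x = (−2 − 3)/9 = −5/9.

-5/9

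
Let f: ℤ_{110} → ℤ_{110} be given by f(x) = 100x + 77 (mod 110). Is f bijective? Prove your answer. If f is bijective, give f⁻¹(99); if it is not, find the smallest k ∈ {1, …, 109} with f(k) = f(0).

11

We have gcd(100, 110) = 10 > 1. Taking a = 0 and b = 11: f(0) = 77 and f(11) = 100·11 + 77 = 1177 ≡ 77 (mod 110).
So f(0) = f(11) while 0 ≠ 11, therefore f is not injective, hence not bijective.
Since f is not bijective, we find the least positive k with f(k) = f(0): this means 100k ≡ 0 (mod 110), i.e. 110 ∣ 100k. Since gcd(100, 110) = 10, dividing through by 10 this holds exactly when 11 ∣ 10k, and as gcd(10, 11) = 1, exactly when 11 ∣ k.
The smallest positive such k is 11.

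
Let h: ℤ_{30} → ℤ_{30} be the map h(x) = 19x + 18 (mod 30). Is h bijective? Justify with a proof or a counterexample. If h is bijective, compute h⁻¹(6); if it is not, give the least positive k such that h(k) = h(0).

Recall that injectivity means: for all a, b in the domain, h(a) = h(b) implies a = b.
If h(a) = h(b), then 19a ≡ 19b (mod 30). Because gcd(19, 30) = 1, we may cancel 19 to get a ≡ b (mod 30).
We now compute 19⁻¹ mod 30 explicitly. Euclid's algorithm: 30 = 1·19 + 11, 19 = 1·11 + 8, 11 = 1·8 + 3, 8 = 2·3 + 2, 3 = 1·2 + 1; back-substituting gives 1 = 19·19 − 12·30, so 19⁻¹ ≡ 19 (mod 30).
Then y ↦ 19(y − 18) is a two-sided inverse to h, so every y ∈ ℤ_{30} has a preimage.
Therefore h is bijective.
Since h is bijective, we find h⁻¹(6): we need 19x ≡ 6 − 18 ≡ 18 (mod 30). Using 19⁻¹ = 19: x ≡ 19·18 = 342 = 11·30 + 12, so x = 12.
Check: h(12) = 19·12 + 18 = 246 = 8·30 + 6 ≡ 6 (mod 30).

12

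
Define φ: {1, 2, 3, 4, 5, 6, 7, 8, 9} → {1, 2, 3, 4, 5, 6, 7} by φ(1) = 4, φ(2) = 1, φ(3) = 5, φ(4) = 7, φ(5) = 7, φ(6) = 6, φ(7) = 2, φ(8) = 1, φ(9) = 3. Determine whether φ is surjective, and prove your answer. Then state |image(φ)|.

7

Every element of the codomain has a preimage: 1 = φ(2), 2 = φ(7), 3 = φ(9), 4 = φ(1), 5 = φ(3), 6 = φ(6), 7 = φ(4).
Hence φ is surjective.
The image of φ is {1, 2, 3, 4, 5, 6, 7}, which has 7 elements.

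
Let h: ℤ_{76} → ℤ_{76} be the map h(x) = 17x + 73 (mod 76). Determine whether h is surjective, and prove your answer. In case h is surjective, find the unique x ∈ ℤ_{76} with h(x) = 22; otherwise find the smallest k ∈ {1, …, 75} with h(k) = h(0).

73

Since gcd(17, 76) = 1, 17 is invertible modulo 76. Euclid's algorithm: 76 = 4·17 + 8, 17 = 2·8 + 1; back-substituting gives 1 = 9·17 − 2·76, so 17⁻¹ ≡ 9 (mod 76).
For any y ∈ ℤ_{76}, x = 9(y − 73) mod 76 satisfies h(x) = 17·9(y − 73) + 73 ≡ y (since 17·9 ≡ 1 mod 76). So every y has a preimage.
Therefore h is surjective.
Since h is surjective, we find h⁻¹(22): we need 17x ≡ 22 − 73 ≡ 25 (mod 76). Using 17⁻¹ = 9: x ≡ 9·25 = 225 = 2·76 + 73, so x = 73.
Check: h(73) = 17·73 + 73 = 1314 = 17·76 + 22 ≡ 22 (mod 76).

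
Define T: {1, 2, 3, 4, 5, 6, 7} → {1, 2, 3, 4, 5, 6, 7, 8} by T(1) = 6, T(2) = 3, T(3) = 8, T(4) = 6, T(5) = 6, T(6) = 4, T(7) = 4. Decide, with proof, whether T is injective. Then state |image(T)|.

T(1) = 6 = T(4) with 1 ≠ 4, so T is not injective.
The image of T is {3, 4, 6, 8}, which has 4 elements.

4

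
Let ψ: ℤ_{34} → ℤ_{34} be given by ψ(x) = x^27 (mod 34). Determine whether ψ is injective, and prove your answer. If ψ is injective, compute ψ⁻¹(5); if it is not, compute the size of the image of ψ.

23

Computing x^27 mod 34 for each x (by repeated squaring, reducing mod 34 at every step), the values ψ(0), ψ(1), …, ψ(33) are: 0, 1, 8, 7, 30, 11, 22, 31, 2, 15, 20, 29, 6, 21, 10, 9, 16, 17, 18, 25, 24, 13, 28, 5, 14, 19, 32, 3, 12, 23, 4, 27, 26, 33.
Every element of ℤ_{34} appears exactly once in this list, so ψ is a bijection, and in particular injective.
Since ψ is injective, we read off the preimage of 5 from the same table: ψ(23) = 5, so ψ⁻¹(5) = 23.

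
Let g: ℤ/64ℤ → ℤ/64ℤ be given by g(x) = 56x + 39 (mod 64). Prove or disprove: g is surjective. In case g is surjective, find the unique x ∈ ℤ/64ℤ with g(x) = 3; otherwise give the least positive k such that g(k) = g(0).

8

Since gcd(56, 64) = 8, we have 56x ≡ 0 (mod 8) for all x, so g(x) ≡ 7 (mod 8).
But 0 ≢ 7 (mod 8), so 0 ∈ ℤ/64ℤ has no preimage. Thus g is not surjective.
Since g is not surjective, we find the least positive k with g(k) = g(0): this means 56k ≡ 0 (mod 64), i.e. 64 ∣ 56k. Since gcd(56, 64) = 8, dividing through by 8 this holds exactly when 8 ∣ 7k, and as gcd(7, 8) = 1, exactly when 8 ∣ k.
The smallest positive such k is 8.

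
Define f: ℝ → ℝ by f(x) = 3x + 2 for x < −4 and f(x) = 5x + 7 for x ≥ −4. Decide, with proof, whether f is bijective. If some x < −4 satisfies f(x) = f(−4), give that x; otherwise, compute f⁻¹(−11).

-5

Both pieces are strictly increasing (slopes 3 and 5), so each is injective on its own interval.
The left piece maps (−∞, −4) onto (−∞, −10); the right piece maps [−4, ∞) onto [−13, ∞).
These images overlap. In particular f(−4) = −13 (right piece), and solving 3x + 2 = −13 on the left piece gives x = −5 < −4.
So f(−5) = f(−4) with −5 ≠ −4, and f is not injective, hence not bijective. This x = −5 is the requested value below −4.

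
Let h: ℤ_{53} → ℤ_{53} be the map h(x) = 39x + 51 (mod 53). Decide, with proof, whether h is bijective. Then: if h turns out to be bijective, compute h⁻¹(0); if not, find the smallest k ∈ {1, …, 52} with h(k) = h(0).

15

If h(a) = h(b), then 39a ≡ 39b (mod 53). Because gcd(39, 53) = 1, we may cancel 39 to get a ≡ b (mod 53).
We now compute 39⁻¹ mod 53 explicitly. Euclid's algorithm: 53 = 1·39 + 14, 39 = 2·14 + 11, 14 = 1·11 + 3, 11 = 3·3 + 2, 3 = 1·2 + 1; back-substituting gives 1 = 34·39 − 25·53, so 39⁻¹ ≡ 34 (mod 53).
For any y ∈ ℤ_{53}, x = 34(y − 51) mod 53 satisfies h(x) = 39·34(y − 51) + 51 ≡ y (since 39·34 ≡ 1 mod 53). So every y has a preimage.
So h is bijective.
Since h is bijective, we find h⁻¹(0): we need 39x ≡ 0 − 51 ≡ 2 (mod 53). Using 39⁻¹ = 34: x ≡ 34·2 = 68 = 1·53 + 15, so x = 15.
Check: h(15) = 39·15 + 51 = 636 = 12·53 + 0 ≡ 0 (mod 53).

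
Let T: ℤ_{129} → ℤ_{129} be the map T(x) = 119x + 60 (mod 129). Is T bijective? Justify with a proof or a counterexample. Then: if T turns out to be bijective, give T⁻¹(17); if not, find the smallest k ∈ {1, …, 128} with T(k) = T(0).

If T(a) = T(b), then 119a ≡ 119b (mod 129). Because gcd(119, 129) = 1, we may cancel 119 to get a ≡ b (mod 129).
We now compute 119⁻¹ mod 129 explicitly. Euclid's algorithm: 129 = 1·119 + 10, 119 = 11·10 + 9, 10 = 1·9 + 1; back-substituting gives 1 = 116·119 − 107·129, so 119⁻¹ ≡ 116 (mod 129).
Then y ↦ 116(y − 60) is a two-sided inverse to T, so every y ∈ ℤ_{129} has a preimage.
Thus T is bijective.
Since T is bijective, we compute T⁻¹(17): solve 119x + 60 ≡ 17 (mod 129), i.e. 119x ≡ 86 (mod 129).
Multiplying by 119⁻¹ = 116 gives x ≡ 116·86 = 9976 = 77·129 + 43 ≡ 43 (mod 129).
Check: T(43) = 119·43 + 60 = 5177 = 40·129 + 17 ≡ 17 (mod 129).

43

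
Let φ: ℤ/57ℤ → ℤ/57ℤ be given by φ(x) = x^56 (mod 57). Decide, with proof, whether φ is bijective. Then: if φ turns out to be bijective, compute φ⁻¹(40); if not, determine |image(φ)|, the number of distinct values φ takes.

φ(8): Repeated squaring mod 57: 8^1 ≡ 8, 8^2 ≡ 8² = 64 ≡ 7, 8^4 ≡ 7² = 49, 8^8 ≡ 49² = 2401 ≡ 7, 8^16 ≡ 7² = 49, 8^32 ≡ 49² = 2401 ≡ 7. Since 56 = 32 + 16 + 8, 8^56 ≡ 7·49·7: 7·49 = 343 ≡ 1, then 1·7 = 7. So 8^56 ≡ 7 (mod 57).
φ(11): Repeated squaring mod 57: 11^1 ≡ 11, 11^2 ≡ 11² = 121 ≡ 7, 11^4 ≡ 7² = 49, 11^8 ≡ 49² = 2401 ≡ 7, 11^16 ≡ 7² = 49, 11^32 ≡ 49² = 2401 ≡ 7. Since 56 = 32 + 16 + 8, 11^56 ≡ 7·49·7: 7·49 = 343 ≡ 1, then 1·7 = 7. So 11^56 ≡ 7 (mod 57).
So φ(8) = φ(11) = 7 while 8 ≠ 11, thus φ is not injective, hence not bijective.
Since φ is not bijective, we determine |image(φ)|. Computing x^56 mod 57 for each x (by repeated squaring, reducing mod 57 at every step), the values φ(0), φ(1), …, φ(56) are: 0, 1, 4, 9, 16, 25, 36, 49, 7, 24, 43, 7, 30, 55, 25, 54, 28, 4, 39, 19, 1, 42, 28, 16, 6, 55, 49, 45, 43, 43, 45, 49, 55, 6, 16, 28, 42, 1, 19, 39, 4, 28, 54, 25, 55, 30, 7, 43, 24, 7, 49, 36, 25, 16, 9, 4, 1.
The distinct values are {0, 1, 4, 6, 7, 9, 16, 19, 24, 25, 28, 30, 36, 39, 42, 43, 45, 49, 54, 55}; there are 20 of them.

20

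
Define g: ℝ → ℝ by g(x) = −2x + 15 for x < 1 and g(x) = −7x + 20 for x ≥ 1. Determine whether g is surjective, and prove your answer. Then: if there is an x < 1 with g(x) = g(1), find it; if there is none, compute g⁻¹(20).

Both pieces are strictly decreasing (slopes −2 and −7), so each is injective on its own interval.
The left piece maps (−∞, 1) onto (13, ∞); the right piece maps [1, ∞) onto (−∞, 13].
These images together cover ℝ, so g is surjective.
Because the two images are disjoint, no x < 1 has g(x) = g(1), so we compute g⁻¹(20): 20 lies in (13, ∞), so solve −2x + 15 = 20: x = (20 − 15)/(−2) = −5/2.

-5/2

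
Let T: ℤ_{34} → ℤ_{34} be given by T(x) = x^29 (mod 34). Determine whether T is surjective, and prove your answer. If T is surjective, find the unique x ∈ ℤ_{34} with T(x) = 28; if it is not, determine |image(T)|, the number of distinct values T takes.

10

Computing x^29 mod 34 for each x (by repeated squaring, reducing mod 34 at every step), the values T(0), T(1), …, T(33) are: 0, 1, 32, 29, 4, 3, 10, 23, 26, 25, 28, 7, 14, 13, 22, 19, 16, 17, 18, 15, 12, 21, 20, 27, 6, 9, 8, 11, 24, 31, 30, 5, 2, 33.
Every element of ℤ_{34} appears exactly once in this list, so T is a bijection, and in particular surjective.
Since T is surjective, we read off the preimage of 28 from the same table: T(10) = 28, so T⁻¹(28) = 10.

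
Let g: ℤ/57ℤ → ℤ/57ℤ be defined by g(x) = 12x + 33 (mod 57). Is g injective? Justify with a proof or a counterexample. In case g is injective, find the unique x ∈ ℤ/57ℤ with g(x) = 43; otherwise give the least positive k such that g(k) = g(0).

19

Recall that injectivity means: for all x_1, x_2 in the domain, g(x_1) = g(x_2) implies x_1 = x_2.
We have gcd(12, 57) = 3 > 1. Taking x_1 = 0 and x_2 = 19: g(0) = 33 and g(19) = 12·19 + 33 = 261 ≡ 33 (mod 57).
So g(0) = g(19) while 0 ≠ 19, so g is not injective.
Since g is not injective, we find the least positive k with g(k) = g(0): this means 12k ≡ 0 (mod 57), i.e. 57 ∣ 12k. Since gcd(12, 57) = 3, dividing through by 3 this holds exactly when 19 ∣ 4k, and as gcd(4, 19) = 1, exactly when 19 ∣ k.
The smallest positive such k is 19.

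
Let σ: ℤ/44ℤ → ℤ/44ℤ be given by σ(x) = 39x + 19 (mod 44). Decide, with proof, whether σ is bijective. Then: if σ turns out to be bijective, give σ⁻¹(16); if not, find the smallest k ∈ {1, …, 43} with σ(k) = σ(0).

If σ(s) = σ(t), then 39s ≡ 39t (mod 44). Because gcd(39, 44) = 1, we may cancel 39 to get s ≡ t (mod 44).
We now compute 39⁻¹ mod 44 explicitly. Euclid's algorithm: 44 = 1·39 + 5, 39 = 7·5 + 4, 5 = 1·4 + 1; back-substituting gives 1 = 35·39 − 31·44, so 39⁻¹ ≡ 35 (mod 44).
For any y ∈ ℤ/44ℤ, x = 35(y − 19) mod 44 satisfies σ(x) = 39·35(y − 19) + 19 ≡ y (since 39·35 ≡ 1 mod 44). So every y has a preimage.
Hence σ is bijective.
Since σ is bijective, we find σ⁻¹(16): we need 39x ≡ 16 − 19 ≡ 41 (mod 44). Using 39⁻¹ = 35: x ≡ 35·41 = 1435 = 32·44 + 27, so x = 27.
Check: σ(27) = 39·27 + 19 = 1072 = 24·44 + 16 ≡ 16 (mod 44).

27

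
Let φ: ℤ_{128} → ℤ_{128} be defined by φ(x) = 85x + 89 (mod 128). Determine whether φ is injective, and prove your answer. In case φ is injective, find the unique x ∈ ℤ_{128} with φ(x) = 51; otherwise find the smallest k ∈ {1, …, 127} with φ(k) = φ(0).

114

Suppose φ(a) = φ(b) in ℤ_{128}. Then 85a + 89 ≡ 85b + 89 (mod 128), thus 85(a − b) ≡ 0 (mod 128).
Since gcd(85, 128) = 1, 85 is invertible modulo 128, thus a − b ≡ 0 (mod 128), i.e. a = b.
Hence φ is injective.
We now compute 85⁻¹ mod 128 explicitly. Euclid's algorithm: 128 = 1·85 + 43, 85 = 1·43 + 42, 43 = 1·42 + 1; back-substituting gives 1 = 125·85 − 83·128, so 85⁻¹ ≡ 125 (mod 128).
Since φ is injective, we compute φ⁻¹(51): solve 85x + 89 ≡ 51 (mod 128), i.e. 85x ≡ 90 (mod 128).
Multiplying by 85⁻¹ = 125 gives x ≡ 125·90 = 11250 = 87·128 + 114 ≡ 114 (mod 128).
Check: φ(114) = 85·114 + 89 = 9779 = 76·128 + 51 ≡ 51 (mod 128).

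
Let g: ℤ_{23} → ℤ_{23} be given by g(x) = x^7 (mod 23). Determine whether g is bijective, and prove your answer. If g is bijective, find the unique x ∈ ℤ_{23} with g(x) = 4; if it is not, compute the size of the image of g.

Since 23 is prime, the nonzero elements of ℤ_{23} form a cyclic group of order 22.
As gcd(7, 22) = 1, raising to the 7th power is a bijection on this group: if u^7 ≡ v^7 then (uv^{−1})^7 = 1, and the only element of order dividing gcd(7, 22) = 1 is 1, so u = v.
With g(0) = 0 this makes g injective on all of ℤ_{23}, hence bijective (finite equal-size domain and codomain). In particular g is bijective.
Since g is bijective, we find the preimage of 4. The inverse of x ↦ x^7 on (ℤ_{23})^× is x ↦ x^19, because 7·19 = 133 = 6·22 + 1 ≡ 1 (mod 22) and x^{22} = 1 for x ≠ 0 (Fermat). So g⁻¹(4) = 4^19 mod 23.
Repeated squaring mod 23: 4^1 ≡ 4, 4^2 ≡ 4² = 16, 4^4 ≡ 16² = 256 ≡ 3, 4^8 ≡ 3² = 9, 4^16 ≡ 9² = 81 ≡ 12. Since 19 = 16 + 2 + 1, 4^19 ≡ 12·16·4: 12·16 = 192 ≡ 8, then 8·4 = 32 ≡ 9. So 4^19 ≡ 9 (mod 23).
Hence g⁻¹(4) = 9.

9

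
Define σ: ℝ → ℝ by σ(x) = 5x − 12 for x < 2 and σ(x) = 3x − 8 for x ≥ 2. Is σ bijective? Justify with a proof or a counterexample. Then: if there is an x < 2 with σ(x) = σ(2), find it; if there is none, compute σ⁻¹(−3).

9/5

Both pieces are strictly increasing (slopes 5 and 3), so each is injective on its own interval.
The left piece maps (−∞, 2) onto (−∞, −2); the right piece maps [2, ∞) onto [−2, ∞).
Since −2 = −2, the images partition ℝ: σ is injective and surjective, hence bijective.
Because the two images are disjoint, no x < 2 has σ(x) = σ(2), so we compute σ⁻¹(−3): −3 lies in (−∞, −2), so solve 5x − 12 = −3: x = (−3 + 12)/5 = 9/5.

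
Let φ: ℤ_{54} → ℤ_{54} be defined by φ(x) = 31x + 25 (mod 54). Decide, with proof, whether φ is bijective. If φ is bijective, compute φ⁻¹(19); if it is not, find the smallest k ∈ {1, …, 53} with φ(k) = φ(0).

By definition, φ is injective if φ(s) = φ(t) implies s = t.
If φ(s) = φ(t), then 31s ≡ 31t (mod 54). Because gcd(31, 54) = 1, we may cancel 31 to get s ≡ t (mod 54).
We now compute 31⁻¹ mod 54 explicitly. Euclid's algorithm: 54 = 1·31 + 23, 31 = 1·23 + 8, 23 = 2·8 + 7, 8 = 1·7 + 1; back-substituting gives 1 = 7·31 − 4·54, so 31⁻¹ ≡ 7 (mod 54).
Then y ↦ 7(y − 25) is a two-sided inverse to φ, so every y ∈ ℤ_{54} has a preimage.
Hence φ is bijective.
Since φ is bijective, we compute φ⁻¹(19): solve 31x + 25 ≡ 19 (mod 54), i.e. 31x ≡ 48 (mod 54).
Multiplying by 31⁻¹ = 7 gives x ≡ 7·48 = 336 = 6·54 + 12 ≡ 12 (mod 54).
Check: φ(12) = 31·12 + 25 = 397 = 7·54 + 19 ≡ 19 (mod 54).

12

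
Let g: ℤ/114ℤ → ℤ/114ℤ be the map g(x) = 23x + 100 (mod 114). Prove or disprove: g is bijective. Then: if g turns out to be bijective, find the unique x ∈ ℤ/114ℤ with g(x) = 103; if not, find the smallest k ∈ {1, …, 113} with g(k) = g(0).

Recall that g is injective when g(u) = g(v) forces u = v.
Suppose g(u) = g(v) in ℤ/114ℤ. Then 23u + 100 ≡ 23v + 100 (mod 114), therefore 23(u − v) ≡ 0 (mod 114).
Since gcd(23, 114) = 1, 23 is invertible modulo 114, therefore u − v ≡ 0 (mod 114), i.e. u = v.
We now compute 23⁻¹ mod 114 explicitly. Euclid's algorithm: 114 = 4·23 + 22, 23 = 1·22 + 1; back-substituting gives 1 = 5·23 − 1·114, so 23⁻¹ ≡ 5 (mod 114).
For any y ∈ ℤ/114ℤ, x = 5(y − 100) mod 114 satisfies g(x) = 23·5(y − 100) + 100 ≡ y (since 23·5 ≡ 1 mod 114). So every y has a preimage.
Hence g is bijective.
Since g is bijective, we find g⁻¹(103): we need 23x ≡ 103 − 100 ≡ 3 (mod 114). Using 23⁻¹ = 5: x ≡ 5·3 = 15, so x = 15.
Check: g(15) = 23·15 + 100 = 445 = 3·114 + 103 ≡ 103 (mod 114).

15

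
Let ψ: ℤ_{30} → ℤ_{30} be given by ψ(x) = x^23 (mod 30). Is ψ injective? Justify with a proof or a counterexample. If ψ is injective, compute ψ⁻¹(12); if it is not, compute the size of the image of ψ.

18

Computing x^23 mod 30 for each x (by repeated squaring, reducing mod 30 at every step), the values ψ(0), ψ(1), …, ψ(29) are: 0, 1, 8, 27, 4, 5, 6, 13, 2, 9, 10, 11, 18, 7, 14, 15, 16, 23, 12, 19, 20, 21, 28, 17, 24, 25, 26, 3, 22, 29.
Every element of ℤ_{30} appears exactly once in this list, so ψ is a bijection, and in particular injective.
Since ψ is injective, we read off the preimage of 12 from the same table: ψ(18) = 12, so ψ⁻¹(12) = 18.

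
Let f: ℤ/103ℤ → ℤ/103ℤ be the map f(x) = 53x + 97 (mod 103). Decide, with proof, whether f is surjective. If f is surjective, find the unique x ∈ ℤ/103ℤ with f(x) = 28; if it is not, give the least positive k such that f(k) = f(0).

Recall that f is surjective if every y in the codomain equals f(x) for some x in the domain.
Since gcd(53, 103) = 1, 53 is invertible modulo 103. Euclid's algorithm: 103 = 1·53 + 50, 53 = 1·50 + 3, 50 = 16·3 + 2, 3 = 1·2 + 1; back-substituting gives 1 = 35·53 − 18·103, so 53⁻¹ ≡ 35 (mod 103).
Then y ↦ 35(y − 97) is a two-sided inverse to f, so every y ∈ ℤ/103ℤ has a preimage.
Thus f is surjective.
Since f is surjective, we find f⁻¹(28): we need 53x ≡ 28 − 97 ≡ 34 (mod 103). Using 53⁻¹ = 35: x ≡ 35·34 = 1190 = 11·103 + 57, so x = 57.
Check: f(57) = 53·57 + 97 = 3118 = 30·103 + 28 ≡ 28 (mod 103).

57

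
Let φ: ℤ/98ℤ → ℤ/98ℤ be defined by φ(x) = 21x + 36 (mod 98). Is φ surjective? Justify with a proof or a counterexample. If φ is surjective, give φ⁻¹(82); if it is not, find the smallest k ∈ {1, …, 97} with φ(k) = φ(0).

Since gcd(21, 98) = 7, we have 21x ≡ 0 (mod 7) for all x, so φ(x) ≡ 1 (mod 7).
But 0 ≢ 1 (mod 7), so 0 ∈ ℤ/98ℤ has no preimage. Hence φ is not surjective.
Since φ is not surjective, we find the least positive k with φ(k) = φ(0): this means 21k ≡ 0 (mod 98), i.e. 98 ∣ 21k. Since gcd(21, 98) = 7, dividing through by 7 this holds exactly when 14 ∣ 3k, and as gcd(3, 14) = 1, exactly when 14 ∣ k.
The smallest positive such k is 14.

14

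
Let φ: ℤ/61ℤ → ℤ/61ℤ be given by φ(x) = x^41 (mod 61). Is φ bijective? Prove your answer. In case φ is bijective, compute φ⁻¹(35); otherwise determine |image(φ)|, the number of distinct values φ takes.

Since 61 is prime, the nonzero elements of ℤ/61ℤ form a cyclic group of order 60.
As gcd(41, 60) = 1, raising to the 41st power is a bijection on this group: if a^41 ≡ b^41 then (ab^{−1})^41 = 1, and the only element of order dividing gcd(41, 60) = 1 is 1, so a = b.
With φ(0) = 0 this makes φ injective on all of ℤ/61ℤ, hence bijective (finite equal-size domain and codomain). In particular φ is bijective.
Since φ is bijective, we find the preimage of 35. The inverse of x ↦ x^41 on (ℤ/61ℤ)^× is x ↦ x^41, because 41·41 = 1681 = 28·60 + 1 ≡ 1 (mod 60) and x^{60} = 1 for x ≠ 0 (Fermat). So φ⁻¹(35) = 35^41 mod 61.
Repeated squaring mod 61: 35^1 ≡ 35, 35^2 ≡ 35² = 1225 ≡ 5, 35^4 ≡ 5² = 25, 35^8 ≡ 25² = 625 ≡ 15, 35^16 ≡ 15² = 225 ≡ 42, 35^32 ≡ 42² = 1764 ≡ 56. Since 41 = 32 + 8 + 1, 35^41 ≡ 56·15·35: 56·15 = 840 ≡ 47, then 47·35 = 1645 ≡ 59. So 35^41 ≡ 59 (mod 61).
Hence φ⁻¹(35) = 59.

59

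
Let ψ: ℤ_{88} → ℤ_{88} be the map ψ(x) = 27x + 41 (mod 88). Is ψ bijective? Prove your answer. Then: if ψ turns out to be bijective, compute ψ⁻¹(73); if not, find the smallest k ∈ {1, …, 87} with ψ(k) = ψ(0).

24

If ψ(a) = ψ(b), then 27a ≡ 27b (mod 88). Because gcd(27, 88) = 1, we may cancel 27 to get a ≡ b (mod 88).
We now compute 27⁻¹ mod 88 explicitly. Euclid's algorithm: 88 = 3·27 + 7, 27 = 3·7 + 6, 7 = 1·6 + 1; back-substituting gives 1 = 75·27 − 23·88, so 27⁻¹ ≡ 75 (mod 88).
For any y ∈ ℤ_{88}, x = 75(y − 41) mod 88 satisfies ψ(x) = 27·75(y − 41) + 41 ≡ y (since 27·75 ≡ 1 mod 88). So every y has a preimage.
Hence ψ is bijective.
Since ψ is bijective, we compute ψ⁻¹(73): solve 27x + 41 ≡ 73 (mod 88), i.e. 27x ≡ 32 (mod 88).
Multiplying by 27⁻¹ = 75 gives x ≡ 75·32 = 2400 = 27·88 + 24 ≡ 24 (mod 88).
Check: ψ(24) = 27·24 + 41 = 689 = 7·88 + 73 ≡ 73 (mod 88).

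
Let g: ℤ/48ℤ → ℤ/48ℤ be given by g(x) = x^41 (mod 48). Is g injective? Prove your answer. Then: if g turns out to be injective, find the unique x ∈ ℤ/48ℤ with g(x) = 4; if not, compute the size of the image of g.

27

g(0) = 0^41 = 0.
g(6): Repeated squaring mod 48: 6^1 ≡ 6, 6^2 ≡ 6² = 36, 6^4 ≡ 36² = 1296 ≡ 0, 6^8 ≡ 0² = 0, 6^16 ≡ 0² = 0, 6^32 ≡ 0² = 0. Since 41 = 32 + 8 + 1, 6^41 ≡ 0·0·6: 0·0 = 0, then 0·6 = 0. So 6^41 ≡ 0 (mod 48).
So g(0) = g(6) = 0 while 0 ≠ 6, thus g is not injective.
Since g is not injective, we determine |image(g)|. Computing x^41 mod 48 for each x (by repeated squaring, reducing mod 48 at every step), the values g(0), g(1), …, g(47) are: 0, 1, 32, 3, 16, 5, 0, 7, 32, 9, 16, 11, 0, 13, 32, 15, 16, 17, 0, 19, 32, 21, 16, 23, 0, 25, 32, 27, 16, 29, 0, 31, 32, 33, 16, 35, 0, 37, 32, 39, 16, 41, 0, 43, 32, 45, 16, 47.
The distinct values are {0, 1, 3, 5, 7, 9, 11, 13, 15, 16, 17, 19, 21, 23, 25, 27, 29, 31, 32, 33, 35, 37, 39, 41, 43, 45, 47}; there are 27 of them.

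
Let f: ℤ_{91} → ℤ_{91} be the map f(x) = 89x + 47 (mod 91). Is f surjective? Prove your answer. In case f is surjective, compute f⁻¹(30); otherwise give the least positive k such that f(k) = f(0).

54

Since gcd(89, 91) = 1, 89 is invertible modulo 91. Euclid's algorithm: 91 = 1·89 + 2, 89 = 44·2 + 1; back-substituting gives 1 = 45·89 − 44·91, so 89⁻¹ ≡ 45 (mod 91).
For any y ∈ ℤ_{91}, x = 45(y − 47) mod 91 satisfies f(x) = 89·45(y − 47) + 47 ≡ y (since 89·45 ≡ 1 mod 91). So every y has a preimage.
Hence f is surjective.
Since f is surjective, we compute f⁻¹(30): solve 89x + 47 ≡ 30 (mod 91), i.e. 89x ≡ 74 (mod 91).
Multiplying by 89⁻¹ = 45 gives x ≡ 45·74 = 3330 = 36·91 + 54 ≡ 54 (mod 91).
Check: f(54) = 89·54 + 47 = 4853 = 53·91 + 30 ≡ 30 (mod 91).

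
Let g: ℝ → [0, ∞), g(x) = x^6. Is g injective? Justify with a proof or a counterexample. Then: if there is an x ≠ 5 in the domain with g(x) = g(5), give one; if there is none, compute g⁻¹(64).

-5

g(5) = 15625 = (−5)^6 = g(−5) (since 6 is even), with 5 ≠ −5. So g is not injective.
For the follow-up, such an x exists: taking x = −5 ∈ ℝ gives g(−5) = 15625 = g(5) with −5 ≠ 5.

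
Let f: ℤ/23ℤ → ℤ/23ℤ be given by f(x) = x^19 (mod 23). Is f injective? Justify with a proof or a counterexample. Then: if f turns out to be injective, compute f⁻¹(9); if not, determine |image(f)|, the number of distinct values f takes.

Since 23 is prime, the nonzero elements of ℤ/23ℤ form a cyclic group of order 22.
As gcd(19, 22) = 1, raising to the 19th power is a bijection on this group: if x_1^19 ≡ x_2^19 then (x_1x_2^{−1})^19 = 1, and the only element of order dividing gcd(19, 22) = 1 is 1, so x_1 = x_2.
With f(0) = 0 this makes f injective on all of ℤ/23ℤ, hence bijective (finite equal-size domain and codomain). In particular f is injective.
Since f is injective, we find the preimage of 9. The inverse of x ↦ x^19 on (ℤ/23ℤ)^× is x ↦ x^7, because 19·7 = 133 = 6·22 + 1 ≡ 1 (mod 22) and x^{22} = 1 for x ≠ 0 (Fermat). So f⁻¹(9) = 9^7 mod 23.
Repeated squaring mod 23: 9^1 ≡ 9, 9^2 ≡ 9² = 81 ≡ 12, 9^4 ≡ 12² = 144 ≡ 6. Since 7 = 4 + 2 + 1, 9^7 ≡ 6·12·9: 6·12 = 72 ≡ 3, then 3·9 = 27 ≡ 4. So 9^7 ≡ 4 (mod 23).
Hence f⁻¹(9) = 4.

4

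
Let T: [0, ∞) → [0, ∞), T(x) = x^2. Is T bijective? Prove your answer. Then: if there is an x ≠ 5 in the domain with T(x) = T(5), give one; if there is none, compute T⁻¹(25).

5

On [0, ∞), x ↦ x^2 is strictly increasing (injective) and for any y ∈ [0, ∞) the 2nd root y^{1/2} lies in [0, ∞) (surjective). So T is bijective.
Since x ↦ x^2 is strictly increasing on [0, ∞), it is injective there, so no x ≠ 5 in the domain has T(x) = T(5). We therefore compute T⁻¹(25) = 25^{1/2} = 5 (indeed 5^2 = 25).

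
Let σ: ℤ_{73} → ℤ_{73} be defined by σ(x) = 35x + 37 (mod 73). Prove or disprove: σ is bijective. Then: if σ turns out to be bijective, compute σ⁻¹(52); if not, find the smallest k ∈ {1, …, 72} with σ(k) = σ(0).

63

Suppose σ(x_1) = σ(x_2) in ℤ_{73}. Then 35x_1 + 37 ≡ 35x_2 + 37 (mod 73), hence 35(x_1 − x_2) ≡ 0 (mod 73).
Since gcd(35, 73) = 1, 35 is invertible modulo 73, thus x_1 − x_2 ≡ 0 (mod 73), i.e. x_1 = x_2.
We now compute 35⁻¹ mod 73 explicitly. Euclid's algorithm: 73 = 2·35 + 3, 35 = 11·3 + 2, 3 = 1·2 + 1; back-substituting gives 1 = 48·35 − 23·73, so 35⁻¹ ≡ 48 (mod 73).
Then y ↦ 48(y − 37) is a two-sided inverse to σ, so every y ∈ ℤ_{73} has a preimage.
Therefore σ is bijective.
Since σ is bijective, we compute σ⁻¹(52): solve 35x + 37 ≡ 52 (mod 73), i.e. 35x ≡ 15 (mod 73).
Multiplying by 35⁻¹ = 48 gives x ≡ 48·15 = 720 = 9·73 + 63 ≡ 63 (mod 73).
Check: σ(63) = 35·63 + 37 = 2242 = 30·73 + 52 ≡ 52 (mod 73).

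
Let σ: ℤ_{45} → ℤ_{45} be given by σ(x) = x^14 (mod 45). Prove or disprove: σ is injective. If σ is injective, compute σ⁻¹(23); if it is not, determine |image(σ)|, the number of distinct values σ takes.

σ(2): Repeated squaring mod 45: 2^1 ≡ 2, 2^2 ≡ 2² = 4, 2^4 ≡ 4² = 16, 2^8 ≡ 16² = 256 ≡ 31. Since 14 = 8 + 4 + 2, 2^14 ≡ 31·16·4: 31·16 = 496 ≡ 1, then 1·4 = 4. So 2^14 ≡ 4 (mod 45).
σ(7): Repeated squaring mod 45: 7^1 ≡ 7, 7^2 ≡ 7² = 49 ≡ 4, 7^4 ≡ 4² = 16, 7^8 ≡ 16² = 256 ≡ 31. Since 14 = 8 + 4 + 2, 7^14 ≡ 31·16·4: 31·16 = 496 ≡ 1, then 1·4 = 4. So 7^14 ≡ 4 (mod 45).
So σ(2) = σ(7) = 4 while 2 ≠ 7, hence σ is not injective.
Since σ is not injective, we determine |image(σ)|. Computing x^14 mod 45 for each x (by repeated squaring, reducing mod 45 at every step), the values σ(0), σ(1), …, σ(44) are: 0, 1, 4, 9, 16, 25, 36, 4, 19, 36, 10, 31, 9, 34, 16, 0, 31, 19, 9, 1, 40, 36, 34, 34, 36, 40, 1, 9, 19, 31, 0, 16, 34, 9, 31, 10, 36, 19, 4, 36, 25, 16, 9, 4, 1.
The distinct values are {0, 1, 4, 9, 10, 16, 19, 25, 31, 34, 36, 40}; there are 12 of them.

12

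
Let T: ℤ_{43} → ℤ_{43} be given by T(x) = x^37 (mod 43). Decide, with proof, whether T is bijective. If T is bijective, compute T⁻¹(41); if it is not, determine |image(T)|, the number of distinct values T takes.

Since 43 is prime, the nonzero elements of ℤ_{43} form a cyclic group of order 42.
As gcd(37, 42) = 1, raising to the 37th power is a bijection on this group: if s^37 ≡ t^37 then (st^{−1})^37 = 1, and the only element of order dividing gcd(37, 42) = 1 is 1, so s = t.
With T(0) = 0 this makes T injective on all of ℤ_{43}, hence bijective (finite equal-size domain and codomain). In particular T is bijective.
Since T is bijective, we find the preimage of 41. The inverse of x ↦ x^37 on (ℤ_{43})^× is x ↦ x^25, because 37·25 = 925 = 22·42 + 1 ≡ 1 (mod 42) and x^{42} = 1 for x ≠ 0 (Fermat). So T⁻¹(41) = 41^25 mod 43.
Repeated squaring mod 43: 41^1 ≡ 41, 41^2 ≡ 41² = 1681 ≡ 4, 41^4 ≡ 4² = 16, 41^8 ≡ 16² = 256 ≡ 41, 41^16 ≡ 41² = 1681 ≡ 4. Since 25 = 16 + 8 + 1, 41^25 ≡ 4·41·41: 4·41 = 164 ≡ 35, then 35·41 = 1435 ≡ 16. So 41^25 ≡ 16 (mod 43).
Hence T⁻¹(41) = 16.

16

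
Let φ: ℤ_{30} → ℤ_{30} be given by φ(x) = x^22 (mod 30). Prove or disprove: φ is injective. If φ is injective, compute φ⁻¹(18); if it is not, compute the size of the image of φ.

φ(2): Repeated squaring mod 30: 2^1 ≡ 2, 2^2 ≡ 2² = 4, 2^4 ≡ 4² = 16, 2^8 ≡ 16² = 256 ≡ 16, 2^16 ≡ 16² = 256 ≡ 16. Since 22 = 16 + 4 + 2, 2^22 ≡ 16·16·4: 16·16 = 256 ≡ 16, then 16·4 = 64 ≡ 4. So 2^22 ≡ 4 (mod 30).
φ(8): Repeated squaring mod 30: 8^1 ≡ 8, 8^2 ≡ 8² = 64 ≡ 4, 8^4 ≡ 4² = 16, 8^8 ≡ 16² = 256 ≡ 16, 8^16 ≡ 16² = 256 ≡ 16. Since 22 = 16 + 4 + 2, 8^22 ≡ 16·16·4: 16·16 = 256 ≡ 16, then 16·4 = 64 ≡ 4. So 8^22 ≡ 4 (mod 30).
So φ(2) = φ(8) = 4 while 2 ≠ 8, hence φ is not injective.
Since φ is not injective, we determine |image(φ)|. Computing x^22 mod 30 for each x (by repeated squaring, reducing mod 30 at every step), the values φ(0), φ(1), …, φ(29) are: 0, 1, 4, 9, 16, 25, 6, 19, 4, 21, 10, 1, 24, 19, 16, 15, 16, 19, 24, 1, 10, 21, 4, 19, 6, 25, 16, 9, 4, 1.
The distinct values are {0, 1, 4, 6, 9, 10, 15, 16, 19, 21, 24, 25}; there are 12 of them.

12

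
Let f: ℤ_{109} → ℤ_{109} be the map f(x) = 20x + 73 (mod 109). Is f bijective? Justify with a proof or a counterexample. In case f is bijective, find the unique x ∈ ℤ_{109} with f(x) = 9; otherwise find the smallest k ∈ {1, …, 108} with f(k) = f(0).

84

Suppose f(u) = f(v) in ℤ_{109}. Then 20u + 73 ≡ 20v + 73 (mod 109), therefore 20(u − v) ≡ 0 (mod 109).
Since gcd(20, 109) = 1, 20 is invertible modulo 109, hence u − v ≡ 0 (mod 109), i.e. u = v.
We now compute 20⁻¹ mod 109 explicitly. Euclid's algorithm: 109 = 5·20 + 9, 20 = 2·9 + 2, 9 = 4·2 + 1; back-substituting gives 1 = 60·20 − 11·109, so 20⁻¹ ≡ 60 (mod 109).
Then y ↦ 60(y − 73) is a two-sided inverse to f, so every y ∈ ℤ_{109} has a preimage.
Hence f is bijective.
Since f is bijective, we compute f⁻¹(9): solve 20x + 73 ≡ 9 (mod 109), i.e. 20x ≡ 45 (mod 109).
Multiplying by 20⁻¹ = 60 gives x ≡ 60·45 = 2700 = 24·109 + 84 ≡ 84 (mod 109).
Check: f(84) = 20·84 + 73 = 1753 = 16·109 + 9 ≡ 9 (mod 109).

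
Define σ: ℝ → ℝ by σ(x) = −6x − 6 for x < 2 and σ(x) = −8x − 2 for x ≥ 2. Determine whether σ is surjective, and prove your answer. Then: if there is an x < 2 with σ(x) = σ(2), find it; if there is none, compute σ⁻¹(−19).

17/8

Both pieces are strictly decreasing (slopes −6 and −8), so each is injective on its own interval.
The left piece maps (−∞, 2) onto (−18, ∞); the right piece maps [2, ∞) onto (−∞, −18].
These images together cover ℝ, so σ is surjective.
Because the two images are disjoint, no x < 2 has σ(x) = σ(2), so we compute σ⁻¹(−19): −19 lies in (−∞, −18], so solve −8x − 2 = −19: x = (−19 + 2)/(−8) = 17/8.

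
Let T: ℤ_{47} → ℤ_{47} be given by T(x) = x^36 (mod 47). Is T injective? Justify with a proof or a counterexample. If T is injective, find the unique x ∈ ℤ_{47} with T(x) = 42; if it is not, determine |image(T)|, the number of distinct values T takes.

T(23): Repeated squaring mod 47: 23^1 ≡ 23, 23^2 ≡ 23² = 529 ≡ 12, 23^4 ≡ 12² = 144 ≡ 3, 23^8 ≡ 3² = 9, 23^16 ≡ 9² = 81 ≡ 34, 23^32 ≡ 34² = 1156 ≡ 28. Since 36 = 32 + 4, 23^36 ≡ 28·3: 28·3 = 84 ≡ 37. So 23^36 ≡ 37 (mod 47).
T(24): Repeated squaring mod 47: 24^1 ≡ 24, 24^2 ≡ 24² = 576 ≡ 12, 24^4 ≡ 12² = 144 ≡ 3, 24^8 ≡ 3² = 9, 24^16 ≡ 9² = 81 ≡ 34, 24^32 ≡ 34² = 1156 ≡ 28. Since 36 = 32 + 4, 24^36 ≡ 28·3: 28·3 = 84 ≡ 37. So 24^36 ≡ 37 (mod 47).
So T(23) = T(24) = 37 while 23 ≠ 24, therefore T is not injective.
Since T is not injective, we determine |image(T)|. Computing x^36 mod 47 for each x (by repeated squaring, reducing mod 47 at every step), the values T(0), T(1), …, T(46) are: 0, 1, 14, 36, 8, 4, 34, 25, 18, 27, 9, 28, 6, 24, 21, 3, 17, 42, 2, 12, 32, 7, 16, 37, 37, 16, 7, 32, 12, 2, 42, 17, 3, 21, 24, 6, 28, 9, 27, 18, 25, 34, 4, 8, 36, 14, 1.
The distinct values are {0, 1, 2, 3, 4, 6, 7, 8, 9, 12, 14, 16, 17, 18, 21, 24, 25, 27, 28, 32, 34, 36, 37, 42}; there are 24 of them.

24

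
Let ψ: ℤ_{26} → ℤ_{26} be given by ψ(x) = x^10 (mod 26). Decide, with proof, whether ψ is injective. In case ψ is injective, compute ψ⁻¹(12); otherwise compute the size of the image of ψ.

ψ(12): Repeated squaring mod 26: 12^1 ≡ 12, 12^2 ≡ 12² = 144 ≡ 14, 12^4 ≡ 14² = 196 ≡ 14, 12^8 ≡ 14² = 196 ≡ 14. Since 10 = 8 + 2, 12^10 ≡ 14·14: 14·14 = 196 ≡ 14. So 12^10 ≡ 14 (mod 26).
ψ(14): Repeated squaring mod 26: 14^1 ≡ 14, 14^2 ≡ 14² = 196 ≡ 14, 14^4 ≡ 14² = 196 ≡ 14, 14^8 ≡ 14² = 196 ≡ 14. Since 10 = 8 + 2, 14^10 ≡ 14·14: 14·14 = 196 ≡ 14. So 14^10 ≡ 14 (mod 26).
So ψ(12) = ψ(14) = 14 while 12 ≠ 14, so ψ is not injective.
Since ψ is not injective, we determine |image(ψ)|. Computing x^10 mod 26 for each x (by repeated squaring, reducing mod 26 at every step), the values ψ(0), ψ(1), …, ψ(25) are: 0, 1, 10, 3, 22, 25, 4, 17, 12, 9, 16, 23, 14, 13, 14, 23, 16, 9, 12, 17, 4, 25, 22, 3, 10, 1.
The distinct values are {0, 1, 3, 4, 9, 10, 12, 13, 14, 16, 17, 22, 23, 25}; there are 14 of them.

14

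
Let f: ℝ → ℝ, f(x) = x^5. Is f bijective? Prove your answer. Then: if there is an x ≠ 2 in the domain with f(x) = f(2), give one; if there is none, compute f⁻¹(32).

On ℝ, x ↦ x^5 is strictly increasing (injective) and for any y ∈ ℝ the 5th root y^{1/5} lies in ℝ (surjective). So f is bijective.
Since x ↦ x^5 is strictly increasing on ℝ, it is injective there, so no x ≠ 2 in the domain has f(x) = f(2). We therefore compute f⁻¹(32) = 32^{1/5} = 2 (indeed 2^5 = 32).

2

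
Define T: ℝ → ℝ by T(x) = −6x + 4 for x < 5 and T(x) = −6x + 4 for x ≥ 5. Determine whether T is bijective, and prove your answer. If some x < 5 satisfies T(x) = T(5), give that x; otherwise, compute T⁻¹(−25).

Both pieces are strictly decreasing (slopes −6 and −6), so each is injective on its own interval.
The left piece maps (−∞, 5) onto (−26, ∞); the right piece maps [5, ∞) onto (−∞, −26].
Since −26 = −26, the images partition ℝ: T is injective and surjective, hence bijective.
Because the two images are disjoint, no x < 5 has T(x) = T(5), so we compute T⁻¹(−25): −25 lies in (−26, ∞), so solve −6x + 4 = −25: x = (−25 − 4)/(−6) = 29/6.

29/6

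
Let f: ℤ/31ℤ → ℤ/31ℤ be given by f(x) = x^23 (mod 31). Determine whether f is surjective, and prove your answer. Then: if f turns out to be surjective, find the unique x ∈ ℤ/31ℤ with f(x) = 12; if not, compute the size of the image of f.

11

Since 31 is prime, the nonzero elements of ℤ/31ℤ form a cyclic group of order 30.
As gcd(23, 30) = 1, raising to the 23rd power is a bijection on this group: if a^23 ≡ b^23 then (ab^{−1})^23 = 1, and the only element of order dividing gcd(23, 30) = 1 is 1, so a = b.
With f(0) = 0 this makes f injective on all of ℤ/31ℤ, hence bijective (finite equal-size domain and codomain). In particular f is surjective.
Since f is surjective, we find the preimage of 12. The inverse of x ↦ x^23 on (ℤ/31ℤ)^× is x ↦ x^17, because 23·17 = 391 = 13·30 + 1 ≡ 1 (mod 30) and x^{30} = 1 for x ≠ 0 (Fermat). So f⁻¹(12) = 12^17 mod 31.
Repeated squaring mod 31: 12^1 ≡ 12, 12^2 ≡ 12² = 144 ≡ 20, 12^4 ≡ 20² = 400 ≡ 28, 12^8 ≡ 28² = 784 ≡ 9, 12^16 ≡ 9² = 81 ≡ 19. Since 17 = 16 + 1, 12^17 ≡ 19·12: 19·12 = 228 ≡ 11. So 12^17 ≡ 11 (mod 31).
Hence f⁻¹(12) = 11.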